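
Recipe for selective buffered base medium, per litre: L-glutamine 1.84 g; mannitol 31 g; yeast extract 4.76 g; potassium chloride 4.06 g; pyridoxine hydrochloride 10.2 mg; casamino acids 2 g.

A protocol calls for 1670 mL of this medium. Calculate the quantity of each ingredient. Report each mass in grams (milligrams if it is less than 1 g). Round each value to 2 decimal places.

Ratio of target to recipe volume: 1670 / 1000 = 1.67.
L-glutamine: 1.84 g × (1670 mL / 1000 mL) = 3.07 g
mannitol: 31 g × (1670 mL / 1000 mL) = 51.77 g
yeast extract: 4.76 g × (1670 mL / 1000 mL) = 7.95 g
potassium chloride: 4.06 g × (1670 mL / 1000 mL) = 6.78 g
pyridoxine hydrochloride: 10.2 mg × (1670 mL / 1000 mL) = 17.03 mg
casamino acids: 2 g × (1670 mL / 1000 mL) = 3.34 g

L-glutamine 3.07 g; mannitol 51.77 g; yeast extract 7.95 g; potassium chloride 6.78 g; pyridoxine hydrochloride 17.03 mg; casamino acids 3.34 g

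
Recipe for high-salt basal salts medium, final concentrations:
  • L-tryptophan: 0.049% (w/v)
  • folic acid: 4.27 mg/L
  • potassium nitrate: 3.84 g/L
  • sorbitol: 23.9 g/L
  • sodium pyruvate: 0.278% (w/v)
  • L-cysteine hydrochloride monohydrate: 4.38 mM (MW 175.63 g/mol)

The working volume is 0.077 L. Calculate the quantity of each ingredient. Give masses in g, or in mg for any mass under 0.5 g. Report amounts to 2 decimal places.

L-tryptophan 37.73 mg; folic acid 0.33 mg; potassium nitrate 295.68 mg; sorbitol 1.84 g; sodium pyruvate 214.06 mg; L-cysteine hydrochloride monohydrate 59.23 mg

Scale factor relative to 1 L: 0.077.
L-tryptophan: 0.049% w/v = 0.49 g/L → 0.49 × 0.077 L = 0.03773 g = 37.73 mg
folic acid: 4.27 mg/L × 0.077 L = 0.33 mg
potassium nitrate: 3.84 g/L × 0.077 L = 0.29568 g = 295.68 mg
sorbitol: 23.9 g/L × 0.077 L = 1.84 g
sodium pyruvate: 0.278% w/v = 2.78 g/L → 2.78 × 0.077 L = 0.21406 g = 214.06 mg
L-cysteine hydrochloride monohydrate: 4.38 mmol/L × 175.63 mg/mmol × 0.077 L = 59.23 mg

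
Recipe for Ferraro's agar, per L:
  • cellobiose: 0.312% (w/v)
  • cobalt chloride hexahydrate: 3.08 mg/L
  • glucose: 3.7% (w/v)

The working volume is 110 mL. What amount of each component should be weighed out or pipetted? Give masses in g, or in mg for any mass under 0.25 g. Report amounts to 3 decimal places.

cellobiose 0.343 g; cobalt chloride hexahydrate 0.339 mg; glucose 4.070 g

Working volume: 110 mL = 0.11 L.
cellobiose: 0.312 g per 100 mL × 110 mL ÷ 100 = 0.343 g
cobalt chloride hexahydrate: 3.08 mg/L × 0.11 L = 0.339 mg
glucose: 3.7% w/v = 37 g/L → 37 × 0.11 L = 4.070 g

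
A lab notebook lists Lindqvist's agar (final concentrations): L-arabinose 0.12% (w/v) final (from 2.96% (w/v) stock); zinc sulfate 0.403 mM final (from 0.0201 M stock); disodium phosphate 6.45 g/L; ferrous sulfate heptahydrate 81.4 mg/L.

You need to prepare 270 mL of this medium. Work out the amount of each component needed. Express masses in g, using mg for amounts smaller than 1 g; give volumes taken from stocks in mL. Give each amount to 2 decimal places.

L-arabinose 10.95 mL; zinc sulfate 5.41 mL; disodium phosphate 1.74 g; ferrous sulfate heptahydrate 21.98 mg

Working volume: 270 mL = 0.27 L.
L-arabinose: V = C2·V2/C1 = 0.12% ÷ 2.96% × 270 mL = 10.95 mL
zinc sulfate: C1V1 = C2V2 → 0.403 mM × 270 mL ÷ 20.1 mM = 5.41 mL
disodium phosphate: 6.45 g/L × 0.27 L = 1.74 g
ferrous sulfate heptahydrate: 81.4 mg/L × 0.27 L = 21.98 mg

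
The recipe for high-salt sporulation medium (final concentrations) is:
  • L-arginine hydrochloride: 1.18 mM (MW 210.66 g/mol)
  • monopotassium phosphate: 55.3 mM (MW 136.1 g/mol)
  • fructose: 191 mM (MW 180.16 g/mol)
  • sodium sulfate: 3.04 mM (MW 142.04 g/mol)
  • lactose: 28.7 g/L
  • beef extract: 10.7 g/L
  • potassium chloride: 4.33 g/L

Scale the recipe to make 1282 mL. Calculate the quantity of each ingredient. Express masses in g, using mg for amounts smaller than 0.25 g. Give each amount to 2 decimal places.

Scale factor relative to 1 L: 1.282.
L-arginine hydrochloride: 1.18 mmol/L × 210.66 g/mol × 1.282 L ÷ 1000 = 0.32 g
monopotassium phosphate: 55.3 mmol/L × 136.1 g/mol × 1.282 L ÷ 1000 = 9.65 g
fructose: 191 mmol/L × 180.16 g/mol × 1.282 L ÷ 1000 = 44.11 g
sodium sulfate: 3.04 mmol/L × 142.04 g/mol × 1.282 L ÷ 1000 = 0.55 g
lactose: 28.7 g/L × 1.282 L = 36.79 g
beef extract: 10.7 g/L × 1.282 L = 13.72 g
potassium chloride: 4.33 g/L × 1.282 L = 5.55 g

L-arginine hydrochloride 0.32 g; monopotassium phosphate 9.65 g; fructose 44.11 g; sodium sulfate 0.55 g; lactose 36.79 g; beef extract 13.72 g; potassium chloride 5.55 g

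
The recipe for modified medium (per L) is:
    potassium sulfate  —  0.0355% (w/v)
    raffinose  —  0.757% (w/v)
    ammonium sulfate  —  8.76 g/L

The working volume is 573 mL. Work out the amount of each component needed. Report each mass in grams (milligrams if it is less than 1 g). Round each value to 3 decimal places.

potassium sulfate 203.415 mg; raffinose 4.338 g; ammonium sulfate 5.019 g

Scale factor relative to 1 L: 0.573.
potassium sulfate: 0.0355% w/v = 0.355 g/L → 0.355 × 0.573 L = 0.203415 g = 203.415 mg
raffinose: 0.757 g per 100 mL × 573 mL ÷ 100 = 4.338 g
ammonium sulfate: 8.76 g/L × 0.573 L = 5.019 g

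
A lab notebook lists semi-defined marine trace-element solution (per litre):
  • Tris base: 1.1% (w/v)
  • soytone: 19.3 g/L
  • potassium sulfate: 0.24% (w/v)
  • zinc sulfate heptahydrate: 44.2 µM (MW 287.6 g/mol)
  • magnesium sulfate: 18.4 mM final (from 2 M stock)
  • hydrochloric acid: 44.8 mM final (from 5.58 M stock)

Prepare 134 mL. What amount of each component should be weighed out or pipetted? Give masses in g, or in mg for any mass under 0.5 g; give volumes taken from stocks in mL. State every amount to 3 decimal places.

Tris base 1.474 g; soytone 2.586 g; potassium sulfate 321.600 mg; zinc sulfate heptahydrate 1.703 mg; magnesium sulfate 1.233 mL; hydrochloric acid 1.076 mL

Target volume = 134 mL = 0.134 L.
Tris base: 1.1% w/v = 11 g/L → 11 × 0.134 L = 1.474 g
soytone: 19.3 g/L × 0.134 L = 2.586 g
potassium sulfate: 0.24 g per 100 mL × 134 mL ÷ 100 = 0.3216 g = 321.600 mg
zinc sulfate heptahydrate: 44.2 µmol/L × 287.6 g/mol × 0.134 L ÷ 1000 = 1.703 mg
magnesium sulfate: C1V1 = C2V2 → 18.4 mM × 134 mL ÷ 2000 mM = 1.233 mL
hydrochloric acid: dilute stock: 44.8 mM × 134 mL ÷ 5580 mM = 1.076 mL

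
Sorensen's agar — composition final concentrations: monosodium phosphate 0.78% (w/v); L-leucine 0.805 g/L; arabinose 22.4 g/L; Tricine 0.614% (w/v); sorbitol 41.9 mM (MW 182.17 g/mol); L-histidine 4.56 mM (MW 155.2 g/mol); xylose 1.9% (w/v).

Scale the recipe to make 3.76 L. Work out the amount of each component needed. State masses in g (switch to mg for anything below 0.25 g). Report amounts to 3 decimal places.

monosodium phosphate 29.328 g; L-leucine 3.027 g; arabinose 84.224 g; Tricine 23.086 g; sorbitol 28.700 g; L-histidine 2.661 g; xylose 71.440 g

Working volume: 3.76 L.
monosodium phosphate: 0.78 g per 100 mL × 3760 mL ÷ 100 = 29.328 g
L-leucine: 0.805 g/L × 3.76 L = 3.027 g
arabinose: 22.4 g/L × 3.76 L = 84.224 g
Tricine: 0.614 g per 100 mL × 3760 mL ÷ 100 = 23.086 g
sorbitol: 41.9 mmol/L × 182.17 g/mol × 3.76 L ÷ 1000 = 28.700 g
L-histidine: 4.56 mmol/L × 155.2 g/mol × 3.76 L ÷ 1000 = 2.661 g
xylose: 1.9% w/v = 19 g/L → 19 × 3.76 L = 71.440 g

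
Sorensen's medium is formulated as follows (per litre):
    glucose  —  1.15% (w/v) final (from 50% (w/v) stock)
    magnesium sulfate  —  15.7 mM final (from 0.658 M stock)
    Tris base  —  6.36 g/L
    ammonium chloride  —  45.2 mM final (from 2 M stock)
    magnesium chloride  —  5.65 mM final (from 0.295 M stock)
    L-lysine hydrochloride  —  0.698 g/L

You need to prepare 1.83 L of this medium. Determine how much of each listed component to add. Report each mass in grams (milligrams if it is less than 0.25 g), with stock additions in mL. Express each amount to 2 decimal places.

glucose 42.09 mL; magnesium sulfate 43.66 mL; Tris base 11.64 g; ammonium chloride 41.36 mL; magnesium chloride 35.05 mL; L-lysine hydrochloride 1.28 g

Scale factor relative to 1 L: 1.83.
glucose: dilute stock: 1.15% ÷ 50% × 1830 mL = 42.09 mL
magnesium sulfate: C1V1 = C2V2 → 15.7 mM × 1830 mL ÷ 658 mM = 43.66 mL
Tris base: 6.36 g/L × 1.83 L = 11.64 g
ammonium chloride: dilute stock: 45.2 mM × 1830 mL ÷ 2000 mM = 41.36 mL
magnesium chloride: V = C2·V2/C1 = 5.65 mM × 1830 mL ÷ 295 mM = 35.05 mL
L-lysine hydrochloride: 0.698 g/L × 1.83 L = 1.28 g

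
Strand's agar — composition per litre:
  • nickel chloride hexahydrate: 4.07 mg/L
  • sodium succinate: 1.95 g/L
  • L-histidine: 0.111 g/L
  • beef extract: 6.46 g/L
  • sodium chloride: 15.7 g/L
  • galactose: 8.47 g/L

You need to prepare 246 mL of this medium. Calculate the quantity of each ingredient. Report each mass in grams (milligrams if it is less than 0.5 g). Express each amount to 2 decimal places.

nickel chloride hexahydrate 1.00 mg; sodium succinate 479.70 mg; L-histidine 27.31 mg; beef extract 1.59 g; sodium chloride 3.86 g; galactose 2.08 g

Scale factor relative to 1 L: 0.246.
nickel chloride hexahydrate: 4.07 mg/L × 0.246 L = 1.00 mg
sodium succinate: 1.95 g/L × 0.246 L = 0.4797 g = 479.70 mg
L-histidine: 0.111 g/L × 0.246 L = 0.027306 g = 27.31 mg
beef extract: 6.46 g/L × 0.246 L = 1.59 g
sodium chloride: 15.7 g/L × 0.246 L = 3.86 g
galactose: 8.47 g/L × 0.246 L = 2.08 g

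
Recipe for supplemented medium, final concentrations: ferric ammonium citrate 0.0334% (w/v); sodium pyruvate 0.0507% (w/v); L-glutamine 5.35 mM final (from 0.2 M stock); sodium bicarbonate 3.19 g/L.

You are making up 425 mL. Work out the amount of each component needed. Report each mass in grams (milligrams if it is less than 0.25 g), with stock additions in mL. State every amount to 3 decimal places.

Working volume: 425 mL = 0.425 L.
ferric ammonium citrate: 0.0334% w/v = 0.334 g/L → 0.334 × 0.425 L = 0.14195 g = 141.950 mg
sodium pyruvate: 0.0507% w/v = 0.507 g/L → 0.507 × 0.425 L = 0.215475 g = 215.475 mg
L-glutamine: dilute stock: 5.35 mM × 425 mL ÷ 200 mM = 11.369 mL
sodium bicarbonate: 3.19 g/L × 0.425 L = 1.356 g

ferric ammonium citrate 141.950 mg; sodium pyruvate 215.475 mg; L-glutamine 11.369 mL; sodium bicarbonate 1.356 g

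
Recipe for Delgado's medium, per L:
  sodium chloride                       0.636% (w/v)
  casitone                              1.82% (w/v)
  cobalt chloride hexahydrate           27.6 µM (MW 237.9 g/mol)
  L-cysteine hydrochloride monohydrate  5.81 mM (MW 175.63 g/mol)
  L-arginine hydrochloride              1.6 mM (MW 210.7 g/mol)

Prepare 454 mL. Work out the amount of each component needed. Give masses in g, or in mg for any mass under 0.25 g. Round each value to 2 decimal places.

sodium chloride 2.89 g; casitone 8.26 g; cobalt chloride hexahydrate 2.98 mg; L-cysteine hydrochloride monohydrate 0.46 g; L-arginine hydrochloride 153.05 mg

Working volume: 454 mL = 0.454 L.
sodium chloride: 0.636 g per 100 mL × 454 mL ÷ 100 = 2.89 g
casitone: 1.82% w/v = 18.2 g/L → 18.2 × 0.454 L = 8.26 g
cobalt chloride hexahydrate: 27.6 µmol/L × 237.9 g/mol × 0.454 L ÷ 1000 = 2.98 mg
L-cysteine hydrochloride monohydrate: 5.81 mmol/L × 175.63 g/mol × 0.454 L ÷ 1000 = 0.46 g
L-arginine hydrochloride: 1.6 mmol/L × 210.7 mg/mmol × 0.454 L = 153.05 mg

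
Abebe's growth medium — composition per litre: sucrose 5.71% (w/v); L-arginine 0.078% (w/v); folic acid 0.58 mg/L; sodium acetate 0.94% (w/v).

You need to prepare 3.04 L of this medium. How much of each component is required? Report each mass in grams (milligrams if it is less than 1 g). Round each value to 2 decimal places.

Scale factor relative to 1 L: 3.04.
sucrose: 5.71% w/v = 57.1 g/L → 57.1 × 3.04 L = 173.58 g
L-arginine: 0.078 g per 100 mL × 3040 mL ÷ 100 = 2.37 g
folic acid: 0.58 mg/L × 3.04 L = 1.76 mg
sodium acetate: 0.94% w/v = 9.4 g/L → 9.4 × 3.04 L = 28.58 g

sucrose 173.58 g; L-arginine 2.37 g; folic acid 1.76 mg; sodium acetate 28.58 g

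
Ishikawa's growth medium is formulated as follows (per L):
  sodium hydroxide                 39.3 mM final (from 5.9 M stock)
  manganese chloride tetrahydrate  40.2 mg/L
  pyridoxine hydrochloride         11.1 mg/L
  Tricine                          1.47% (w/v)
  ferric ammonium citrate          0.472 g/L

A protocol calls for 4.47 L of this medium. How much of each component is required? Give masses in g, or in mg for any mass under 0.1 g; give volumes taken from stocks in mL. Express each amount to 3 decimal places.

Scale factor relative to 1 L: 4.47.
sodium hydroxide: V = C2·V2/C1 = 39.3 mM × 4470 mL ÷ 5900 mM = 29.775 mL
manganese chloride tetrahydrate: 40.2 mg/L × 4.47 L = 179.694 mg = 0.180 g
pyridoxine hydrochloride: 11.1 mg/L × 4.47 L = 49.617 mg
Tricine: 1.47 g per 100 mL × 4470 mL ÷ 100 = 65.709 g
ferric ammonium citrate: 0.472 g/L × 4.47 L = 2.110 g

sodium hydroxide 29.775 mL; manganese chloride tetrahydrate 0.180 g; pyridoxine hydrochloride 49.617 mg; Tricine 65.709 g; ferric ammonium citrate 2.110 g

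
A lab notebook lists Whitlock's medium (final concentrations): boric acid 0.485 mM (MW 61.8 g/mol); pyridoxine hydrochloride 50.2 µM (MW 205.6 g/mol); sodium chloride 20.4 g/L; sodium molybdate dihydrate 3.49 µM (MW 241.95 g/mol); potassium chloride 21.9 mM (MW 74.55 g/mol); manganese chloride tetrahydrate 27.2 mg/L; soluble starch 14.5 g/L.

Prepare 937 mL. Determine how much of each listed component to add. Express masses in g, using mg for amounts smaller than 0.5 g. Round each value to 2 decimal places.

boric acid 28.08 mg; pyridoxine hydrochloride 9.67 mg; sodium chloride 19.11 g; sodium molybdate dihydrate 0.79 mg; potassium chloride 1.53 g; manganese chloride tetrahydrate 25.49 mg; soluble starch 13.59 g

Scale factor relative to 1 L: 0.937.
boric acid: 0.485 mmol/L × 61.8 mg/mmol × 0.937 L = 28.08 mg
pyridoxine hydrochloride: 50.2 µmol/L × 205.6 g/mol × 0.937 L ÷ 1000 = 9.67 mg
sodium chloride: 20.4 g/L × 0.937 L = 19.11 g
sodium molybdate dihydrate: 3.49 µmol/L × 241.95 g/mol × 0.937 L ÷ 1000 = 0.79 mg
potassium chloride: 21.9 mmol/L × 74.55 g/mol × 0.937 L ÷ 1000 = 1.53 g
manganese chloride tetrahydrate: 27.2 mg/L × 0.937 L = 25.49 mg
soluble starch: 14.5 g/L × 0.937 L = 13.59 g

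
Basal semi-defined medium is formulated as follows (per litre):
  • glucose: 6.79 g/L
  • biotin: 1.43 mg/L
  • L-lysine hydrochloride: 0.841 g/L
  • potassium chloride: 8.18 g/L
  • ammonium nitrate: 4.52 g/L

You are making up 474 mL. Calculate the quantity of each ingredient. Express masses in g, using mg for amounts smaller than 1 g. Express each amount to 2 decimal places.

glucose 3.22 g; biotin 0.68 mg; L-lysine hydrochloride 398.63 mg; potassium chloride 3.88 g; ammonium nitrate 2.14 g

Working volume: 474 mL = 0.474 L.
glucose: 6.79 g/L × 0.474 L = 3.22 g
biotin: 1.43 mg/L × 0.474 L = 0.68 mg
L-lysine hydrochloride: 0.841 g/L × 0.474 L = 0.398634 g = 398.63 mg
potassium chloride: 8.18 g/L × 0.474 L = 3.88 g
ammonium nitrate: 4.52 g/L × 0.474 L = 2.14 g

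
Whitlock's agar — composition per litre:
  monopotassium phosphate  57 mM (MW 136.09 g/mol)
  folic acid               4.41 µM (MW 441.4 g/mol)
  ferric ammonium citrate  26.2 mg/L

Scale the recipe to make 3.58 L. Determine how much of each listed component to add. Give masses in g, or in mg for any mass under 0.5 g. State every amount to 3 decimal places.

monopotassium phosphate 27.771 g; folic acid 6.969 mg; ferric ammonium citrate 93.796 mg

Working volume: 3.58 L.
monopotassium phosphate: 57 mmol/L × 136.09 g/mol × 3.58 L ÷ 1000 = 27.771 g
folic acid: 4.41 µmol/L × 441.4 g/mol × 3.58 L ÷ 1000 = 6.969 mg
ferric ammonium citrate: 26.2 mg/L × 3.58 L = 93.796 mg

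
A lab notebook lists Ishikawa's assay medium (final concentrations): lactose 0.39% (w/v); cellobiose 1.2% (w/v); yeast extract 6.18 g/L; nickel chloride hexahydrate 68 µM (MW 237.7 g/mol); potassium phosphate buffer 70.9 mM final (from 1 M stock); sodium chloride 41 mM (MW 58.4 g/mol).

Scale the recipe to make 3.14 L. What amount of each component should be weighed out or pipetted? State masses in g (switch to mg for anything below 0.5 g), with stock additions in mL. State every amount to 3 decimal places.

Scale factor relative to 1 L: 3.14.
lactose: 0.39 g per 100 mL × 3140 mL ÷ 100 = 12.246 g
cellobiose: 1.2 g per 100 mL × 3140 mL ÷ 100 = 37.680 g
yeast extract: 6.18 g/L × 3.14 L = 19.405 g
nickel chloride hexahydrate: 68 µmol/L × 237.7 g/mol × 3.14 L ÷ 1000 = 50.754 mg
potassium phosphate buffer: V = C2·V2/C1 = 70.9 mM × 3140 mL ÷ 1000 mM = 222.626 mL
sodium chloride: 41 mmol/L × 58.4 g/mol × 3.14 L ÷ 1000 = 7.518 g

lactose 12.246 g; cellobiose 37.680 g; yeast extract 19.405 g; nickel chloride hexahydrate 50.754 mg; potassium phosphate buffer 222.626 mL; sodium chloride 7.518 g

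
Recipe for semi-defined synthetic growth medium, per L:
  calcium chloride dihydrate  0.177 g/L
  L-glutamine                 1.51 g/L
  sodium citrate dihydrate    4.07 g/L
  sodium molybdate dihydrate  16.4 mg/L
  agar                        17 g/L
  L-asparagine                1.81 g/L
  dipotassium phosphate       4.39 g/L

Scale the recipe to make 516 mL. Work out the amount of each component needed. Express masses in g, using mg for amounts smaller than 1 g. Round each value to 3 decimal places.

Target volume = 516 mL = 0.516 L.
calcium chloride dihydrate: 0.177 g/L × 0.516 L = 0.091332 g = 91.332 mg
L-glutamine: 1.51 g/L × 0.516 L = 0.77916 g = 779.160 mg
sodium citrate dihydrate: 4.07 g/L × 0.516 L = 2.100 g
sodium molybdate dihydrate: 16.4 mg/L × 0.516 L = 8.462 mg
agar: 17 g/L × 0.516 L = 8.772 g
L-asparagine: 1.81 g/L × 0.516 L = 0.93396 g = 933.960 mg
dipotassium phosphate: 4.39 g/L × 0.516 L = 2.265 g

calcium chloride dihydrate 91.332 mg; L-glutamine 779.160 mg; sodium citrate dihydrate 2.100 g; sodium molybdate dihydrate 8.462 mg; agar 8.772 g; L-asparagine 933.960 mg; dipotassium phosphate 2.265 g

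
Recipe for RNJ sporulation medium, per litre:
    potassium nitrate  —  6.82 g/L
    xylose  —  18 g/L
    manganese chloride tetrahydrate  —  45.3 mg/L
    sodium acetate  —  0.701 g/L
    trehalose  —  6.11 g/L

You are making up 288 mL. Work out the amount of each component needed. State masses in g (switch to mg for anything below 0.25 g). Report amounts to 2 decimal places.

potassium nitrate 1.96 g; xylose 5.18 g; manganese chloride tetrahydrate 13.05 mg; sodium acetate 201.89 mg; trehalose 1.76 g

Target volume = 288 mL = 0.288 L.
potassium nitrate: 6.82 g/L × 0.288 L = 1.96 g
xylose: 18 g/L × 0.288 L = 5.18 g
manganese chloride tetrahydrate: 45.3 mg/L × 0.288 L = 13.05 mg
sodium acetate: 0.701 g/L × 0.288 L = 0.201888 g = 201.89 mg
trehalose: 6.11 g/L × 0.288 L = 1.76 g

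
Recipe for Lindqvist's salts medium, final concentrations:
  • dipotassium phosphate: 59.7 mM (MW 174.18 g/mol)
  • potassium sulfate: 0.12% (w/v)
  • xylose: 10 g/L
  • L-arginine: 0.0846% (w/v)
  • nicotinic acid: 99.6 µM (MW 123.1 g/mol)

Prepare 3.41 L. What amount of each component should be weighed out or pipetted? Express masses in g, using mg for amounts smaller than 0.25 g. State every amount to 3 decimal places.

Scale factor relative to 1 L: 3.41.
dipotassium phosphate: 59.7 mmol/L × 174.18 g/mol × 3.41 L ÷ 1000 = 35.459 g
potassium sulfate: 0.12% w/v = 1.2 g/L → 1.2 × 3.41 L = 4.092 g
xylose: 10 g/L × 3.41 L = 34.100 g
L-arginine: 0.0846% w/v = 0.846 g/L → 0.846 × 3.41 L = 2.885 g
nicotinic acid: 99.6 µmol/L × 123.1 g/mol × 3.41 L ÷ 1000 = 41.809 mg

dipotassium phosphate 35.459 g; potassium sulfate 4.092 g; xylose 34.100 g; L-arginine 2.885 g; nicotinic acid 41.809 mg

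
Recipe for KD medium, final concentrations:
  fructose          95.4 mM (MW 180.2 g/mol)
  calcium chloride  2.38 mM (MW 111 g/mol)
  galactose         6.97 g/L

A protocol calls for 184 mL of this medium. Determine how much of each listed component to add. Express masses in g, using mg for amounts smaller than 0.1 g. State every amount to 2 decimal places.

fructose 3.16 g; calcium chloride 48.61 mg; galactose 1.28 g

Working volume: 184 mL = 0.184 L.
fructose: 95.4 mmol/L × 180.2 g/mol × 0.184 L ÷ 1000 = 3.16 g
calcium chloride: 2.38 mmol/L × 111 mg/mmol × 0.184 L = 48.61 mg
galactose: 6.97 g/L × 0.184 L = 1.28 g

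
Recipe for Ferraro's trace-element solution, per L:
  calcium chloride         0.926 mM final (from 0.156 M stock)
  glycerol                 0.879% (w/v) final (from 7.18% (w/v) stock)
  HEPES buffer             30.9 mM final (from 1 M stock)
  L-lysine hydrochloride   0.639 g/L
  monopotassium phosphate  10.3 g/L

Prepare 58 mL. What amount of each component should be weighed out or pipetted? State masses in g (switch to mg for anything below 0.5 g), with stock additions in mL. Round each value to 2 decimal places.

calcium chloride 0.34 mL; glycerol 7.10 mL; HEPES buffer 1.79 mL; L-lysine hydrochloride 37.06 mg; monopotassium phosphate 0.60 g

Target volume = 58 mL = 0.058 L.
calcium chloride: dilute stock: 0.926 mM × 58 mL ÷ 156 mM = 0.34 mL
glycerol: V = C2·V2/C1 = 0.879% ÷ 7.18% × 58 mL = 7.10 mL
HEPES buffer: dilute stock: 30.9 mM × 58 mL ÷ 1000 mM = 1.79 mL
L-lysine hydrochloride: 0.639 g/L × 0.058 L = 0.037062 g = 37.06 mg
monopotassium phosphate: 10.3 g/L × 0.058 L = 0.60 g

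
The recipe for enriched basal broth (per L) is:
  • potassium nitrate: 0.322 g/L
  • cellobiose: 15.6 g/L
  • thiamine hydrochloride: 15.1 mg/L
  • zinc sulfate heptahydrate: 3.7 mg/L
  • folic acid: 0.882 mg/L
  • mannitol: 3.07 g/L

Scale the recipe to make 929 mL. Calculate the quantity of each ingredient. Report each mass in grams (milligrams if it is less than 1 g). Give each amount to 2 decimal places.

Working volume: 929 mL = 0.929 L.
potassium nitrate: 0.322 g/L × 0.929 L = 0.299138 g = 299.14 mg
cellobiose: 15.6 g/L × 0.929 L = 14.49 g
thiamine hydrochloride: 15.1 mg/L × 0.929 L = 14.03 mg
zinc sulfate heptahydrate: 3.7 mg/L × 0.929 L = 3.44 mg
folic acid: 0.882 mg/L × 0.929 L = 0.82 mg
mannitol: 3.07 g/L × 0.929 L = 2.85 g

potassium nitrate 299.14 mg; cellobiose 14.49 g; thiamine hydrochloride 14.03 mg; zinc sulfate heptahydrate 3.44 mg; folic acid 0.82 mg; mannitol 2.85 g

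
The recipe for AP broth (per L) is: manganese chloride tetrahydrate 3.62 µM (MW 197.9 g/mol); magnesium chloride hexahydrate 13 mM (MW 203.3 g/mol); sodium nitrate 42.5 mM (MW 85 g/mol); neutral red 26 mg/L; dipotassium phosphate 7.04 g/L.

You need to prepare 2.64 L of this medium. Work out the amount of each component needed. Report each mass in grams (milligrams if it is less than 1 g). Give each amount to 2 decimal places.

manganese chloride tetrahydrate 1.89 mg; magnesium chloride hexahydrate 6.98 g; sodium nitrate 9.54 g; neutral red 68.64 mg; dipotassium phosphate 18.59 g

Working volume: 2.64 L.
manganese chloride tetrahydrate: 3.62 µmol/L × 197.9 g/mol × 2.64 L ÷ 1000 = 1.89 mg
magnesium chloride hexahydrate: 13 mmol/L × 203.3 g/mol × 2.64 L ÷ 1000 = 6.98 g
sodium nitrate: 42.5 mmol/L × 85 g/mol × 2.64 L ÷ 1000 = 9.54 g
neutral red: 26 mg/L × 2.64 L = 68.64 mg
dipotassium phosphate: 7.04 g/L × 2.64 L = 18.59 g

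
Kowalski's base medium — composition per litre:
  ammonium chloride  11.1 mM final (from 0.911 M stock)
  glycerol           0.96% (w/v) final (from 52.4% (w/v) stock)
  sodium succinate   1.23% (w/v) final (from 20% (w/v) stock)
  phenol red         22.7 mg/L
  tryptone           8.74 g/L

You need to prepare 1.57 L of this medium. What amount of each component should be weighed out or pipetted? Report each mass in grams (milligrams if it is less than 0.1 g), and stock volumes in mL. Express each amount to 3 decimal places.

Working volume: 1.57 L.
ammonium chloride: dilute stock: 11.1 mM × 1570 mL ÷ 911 mM = 19.130 mL
glycerol: C1V1 = C2V2 → 0.96% ÷ 52.4% × 1570 mL = 28.763 mL
sodium succinate: dilute stock: 1.23% ÷ 20% × 1570 mL = 96.555 mL
phenol red: 22.7 mg/L × 1.57 L = 35.639 mg
tryptone: 8.74 g/L × 1.57 L = 13.722 g

ammonium chloride 19.130 mL; glycerol 28.763 mL; sodium succinate 96.555 mL; phenol red 35.639 mg; tryptone 13.722 g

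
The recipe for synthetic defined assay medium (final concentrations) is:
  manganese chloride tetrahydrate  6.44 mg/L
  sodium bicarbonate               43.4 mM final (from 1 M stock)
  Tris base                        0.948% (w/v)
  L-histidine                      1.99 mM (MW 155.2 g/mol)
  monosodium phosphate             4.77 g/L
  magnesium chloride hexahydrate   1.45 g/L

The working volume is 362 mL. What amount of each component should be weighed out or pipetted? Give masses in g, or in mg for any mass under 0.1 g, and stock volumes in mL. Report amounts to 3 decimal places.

Working volume: 362 mL = 0.362 L.
manganese chloride tetrahydrate: 6.44 mg/L × 0.362 L = 2.331 mg
sodium bicarbonate: V = C2·V2/C1 = 43.4 mM × 362 mL ÷ 1000 mM = 15.711 mL
Tris base: 0.948% w/v = 9.48 g/L → 9.48 × 0.362 L = 3.432 g
L-histidine: 1.99 mmol/L × 155.2 g/mol × 0.362 L ÷ 1000 = 0.112 g
monosodium phosphate: 4.77 g/L × 0.362 L = 1.727 g
magnesium chloride hexahydrate: 1.45 g/L × 0.362 L = 0.525 g

manganese chloride tetrahydrate 2.331 mg; sodium bicarbonate 15.711 mL; Tris base 3.432 g; L-histidine 0.112 g; monosodium phosphate 1.727 g; magnesium chloride hexahydrate 0.525 g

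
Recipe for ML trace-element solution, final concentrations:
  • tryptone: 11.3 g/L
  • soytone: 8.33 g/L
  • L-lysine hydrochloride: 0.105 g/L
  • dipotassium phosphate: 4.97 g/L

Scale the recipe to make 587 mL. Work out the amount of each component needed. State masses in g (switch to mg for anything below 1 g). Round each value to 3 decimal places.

tryptone 6.633 g; soytone 4.890 g; L-lysine hydrochloride 61.635 mg; dipotassium phosphate 2.917 g

Target volume = 587 mL = 0.587 L.
tryptone: 11.3 g/L × 0.587 L = 6.633 g
soytone: 8.33 g/L × 0.587 L = 4.890 g
L-lysine hydrochloride: 0.105 g/L × 0.587 L = 0.061635 g = 61.635 mg
dipotassium phosphate: 4.97 g/L × 0.587 L = 2.917 g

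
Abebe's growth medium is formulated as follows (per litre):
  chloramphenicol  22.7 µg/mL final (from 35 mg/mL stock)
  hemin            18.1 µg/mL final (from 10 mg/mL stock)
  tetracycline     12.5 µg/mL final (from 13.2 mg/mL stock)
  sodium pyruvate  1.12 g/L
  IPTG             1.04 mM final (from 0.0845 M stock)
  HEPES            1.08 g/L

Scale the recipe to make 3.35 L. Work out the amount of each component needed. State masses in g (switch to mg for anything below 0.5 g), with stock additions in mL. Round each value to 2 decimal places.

Working volume: 3.35 L.
chloramphenicol: dilute stock: 22.7 µg/mL × 3350 mL ÷ 35000 µg/mL = 2.17 mL
hemin: dilute stock: 18.1 µg/mL × 3350 mL ÷ 10000 µg/mL = 6.06 mL
tetracycline: C1V1 = C2V2 → 12.5 µg/mL × 3350 mL ÷ 13200 µg/mL = 3.17 mL
sodium pyruvate: 1.12 g/L × 3.35 L = 3.75 g
IPTG: V = C2·V2/C1 = 1.04 mM × 3350 mL ÷ 84.5 mM = 41.23 mL
HEPES: 1.08 g/L × 3.35 L = 3.62 g

chloramphenicol 2.17 mL; hemin 6.06 mL; tetracycline 3.17 mL; sodium pyruvate 3.75 g; IPTG 41.23 mL; HEPES 3.62 g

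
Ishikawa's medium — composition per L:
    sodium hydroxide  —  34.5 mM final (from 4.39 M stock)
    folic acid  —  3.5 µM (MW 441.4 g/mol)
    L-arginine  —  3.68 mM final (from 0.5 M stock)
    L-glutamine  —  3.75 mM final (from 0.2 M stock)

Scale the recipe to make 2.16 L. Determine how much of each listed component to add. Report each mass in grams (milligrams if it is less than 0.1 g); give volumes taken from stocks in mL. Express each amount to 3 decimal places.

sodium hydroxide 16.975 mL; folic acid 3.337 mg; L-arginine 15.898 mL; L-glutamine 40.500 mL

Scale factor relative to 1 L: 2.16.
sodium hydroxide: C1V1 = C2V2 → 34.5 mM × 2160 mL ÷ 4390 mM = 16.975 mL
folic acid: 3.5 µmol/L × 441.4 g/mol × 2.16 L ÷ 1000 = 3.337 mg
L-arginine: C1V1 = C2V2 → 3.68 mM × 2160 mL ÷ 500 mM = 15.898 mL
L-glutamine: dilute stock: 3.75 mM × 2160 mL ÷ 200 mM = 40.500 mL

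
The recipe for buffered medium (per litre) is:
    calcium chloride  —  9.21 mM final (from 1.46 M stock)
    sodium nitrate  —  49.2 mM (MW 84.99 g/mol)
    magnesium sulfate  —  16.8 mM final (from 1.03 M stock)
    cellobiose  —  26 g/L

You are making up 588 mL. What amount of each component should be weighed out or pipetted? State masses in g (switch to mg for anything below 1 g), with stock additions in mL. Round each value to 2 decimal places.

calcium chloride 3.71 mL; sodium nitrate 2.46 g; magnesium sulfate 9.59 mL; cellobiose 15.29 g

Target volume = 588 mL = 0.588 L.
calcium chloride: C1V1 = C2V2 → 9.21 mM × 588 mL ÷ 1460 mM = 3.71 mL
sodium nitrate: 49.2 mmol/L × 84.99 g/mol × 0.588 L ÷ 1000 = 2.46 g
magnesium sulfate: C1V1 = C2V2 → 16.8 mM × 588 mL ÷ 1030 mM = 9.59 mL
cellobiose: 26 g/L × 0.588 L = 15.29 g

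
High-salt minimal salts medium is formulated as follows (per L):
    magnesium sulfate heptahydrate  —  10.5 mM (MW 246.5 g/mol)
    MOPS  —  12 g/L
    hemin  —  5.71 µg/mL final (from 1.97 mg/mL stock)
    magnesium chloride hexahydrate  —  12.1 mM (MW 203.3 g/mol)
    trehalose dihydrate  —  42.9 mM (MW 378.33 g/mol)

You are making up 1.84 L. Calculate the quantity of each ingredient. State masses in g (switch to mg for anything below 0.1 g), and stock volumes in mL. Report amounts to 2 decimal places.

Scale factor relative to 1 L: 1.84.
magnesium sulfate heptahydrate: 10.5 mmol/L × 246.5 g/mol × 1.84 L ÷ 1000 = 4.76 g
MOPS: 12 g/L × 1.84 L = 22.08 g
hemin: dilute stock: 5.71 µg/mL × 1840 mL ÷ 1970 µg/mL = 5.33 mL
magnesium chloride hexahydrate: 12.1 mmol/L × 203.3 g/mol × 1.84 L ÷ 1000 = 4.53 g
trehalose dihydrate: 42.9 mmol/L × 378.33 g/mol × 1.84 L ÷ 1000 = 29.86 g

magnesium sulfate heptahydrate 4.76 g; MOPS 22.08 g; hemin 5.33 mL; magnesium chloride hexahydrate 4.53 g; trehalose dihydrate 29.86 g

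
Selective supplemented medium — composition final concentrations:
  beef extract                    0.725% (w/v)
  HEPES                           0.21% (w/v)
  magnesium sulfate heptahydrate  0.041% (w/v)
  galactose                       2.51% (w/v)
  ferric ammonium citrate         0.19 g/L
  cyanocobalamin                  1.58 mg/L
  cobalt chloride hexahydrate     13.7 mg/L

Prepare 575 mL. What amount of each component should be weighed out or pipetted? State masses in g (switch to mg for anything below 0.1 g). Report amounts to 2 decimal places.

Working volume: 575 mL = 0.575 L.
beef extract: 0.725% w/v = 7.25 g/L → 7.25 × 0.575 L = 4.17 g
HEPES: 0.21% w/v = 2.1 g/L → 2.1 × 0.575 L = 1.21 g
magnesium sulfate heptahydrate: 0.041 g per 100 mL × 575 mL ÷ 100 = 0.24 g
galactose: 2.51 g per 100 mL × 575 mL ÷ 100 = 14.43 g
ferric ammonium citrate: 0.19 g/L × 0.575 L = 0.11 g
cyanocobalamin: 1.58 mg/L × 0.575 L = 0.91 mg
cobalt chloride hexahydrate: 13.7 mg/L × 0.575 L = 7.88 mg

beef extract 4.17 g; HEPES 1.21 g; magnesium sulfate heptahydrate 0.24 g; galactose 14.43 g; ferric ammonium citrate 0.11 g; cyanocobalamin 0.91 mg; cobalt chloride hexahydrate 7.88 mg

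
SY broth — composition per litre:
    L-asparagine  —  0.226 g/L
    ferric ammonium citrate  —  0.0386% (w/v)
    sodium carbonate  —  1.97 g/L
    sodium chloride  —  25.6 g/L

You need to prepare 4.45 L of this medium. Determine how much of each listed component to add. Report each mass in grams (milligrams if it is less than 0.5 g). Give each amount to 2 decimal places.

L-asparagine 1.01 g; ferric ammonium citrate 1.72 g; sodium carbonate 8.77 g; sodium chloride 113.92 g

Scale factor relative to 1 L: 4.45.
L-asparagine: 0.226 g/L × 4.45 L = 1.01 g
ferric ammonium citrate: 0.0386 g per 100 mL × 4450 mL ÷ 100 = 1.72 g
sodium carbonate: 1.97 g/L × 4.45 L = 8.77 g
sodium chloride: 25.6 g/L × 4.45 L = 113.92 g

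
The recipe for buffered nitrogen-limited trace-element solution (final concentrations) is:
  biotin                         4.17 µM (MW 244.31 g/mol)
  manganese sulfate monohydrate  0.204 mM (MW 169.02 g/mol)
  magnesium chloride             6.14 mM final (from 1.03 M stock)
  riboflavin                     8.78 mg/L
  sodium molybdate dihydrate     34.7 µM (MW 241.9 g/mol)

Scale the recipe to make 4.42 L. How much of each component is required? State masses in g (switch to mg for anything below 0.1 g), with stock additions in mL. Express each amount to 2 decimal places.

Scale factor relative to 1 L: 4.42.
biotin: 4.17 µmol/L × 244.31 g/mol × 4.42 L ÷ 1000 = 4.50 mg
manganese sulfate monohydrate: 0.204 mmol/L × 169.02 g/mol × 4.42 L ÷ 1000 = 0.15 g
magnesium chloride: dilute stock: 6.14 mM × 4420 mL ÷ 1030 mM = 26.35 mL
riboflavin: 8.78 mg/L × 4.42 L = 38.81 mg
sodium molybdate dihydrate: 34.7 µmol/L × 241.9 g/mol × 4.42 L ÷ 1000 = 37.10 mg

biotin 4.50 mg; manganese sulfate monohydrate 0.15 g; magnesium chloride 26.35 mL; riboflavin 38.81 mg; sodium molybdate dihydrate 37.10 mg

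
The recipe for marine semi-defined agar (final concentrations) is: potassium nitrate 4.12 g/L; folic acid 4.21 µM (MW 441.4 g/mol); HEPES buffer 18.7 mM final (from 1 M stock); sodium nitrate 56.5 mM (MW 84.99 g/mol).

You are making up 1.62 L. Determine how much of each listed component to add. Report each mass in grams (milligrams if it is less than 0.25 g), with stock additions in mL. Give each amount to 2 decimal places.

potassium nitrate 6.67 g; folic acid 3.01 mg; HEPES buffer 30.29 mL; sodium nitrate 7.78 g

Scale factor relative to 1 L: 1.62.
potassium nitrate: 4.12 g/L × 1.62 L = 6.67 g
folic acid: 4.21 µmol/L × 441.4 g/mol × 1.62 L ÷ 1000 = 3.01 mg
HEPES buffer: V = C2·V2/C1 = 18.7 mM × 1620 mL ÷ 1000 mM = 30.29 mL
sodium nitrate: 56.5 mmol/L × 84.99 g/mol × 1.62 L ÷ 1000 = 7.78 g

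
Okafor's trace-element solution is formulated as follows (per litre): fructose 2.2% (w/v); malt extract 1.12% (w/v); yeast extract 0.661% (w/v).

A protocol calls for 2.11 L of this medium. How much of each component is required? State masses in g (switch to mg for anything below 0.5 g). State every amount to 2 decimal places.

Scale factor relative to 1 L: 2.11.
fructose: 2.2 g per 100 mL × 2110 mL ÷ 100 = 46.42 g
malt extract: 1.12 g per 100 mL × 2110 mL ÷ 100 = 23.63 g
yeast extract: 0.661% w/v = 6.61 g/L → 6.61 × 2.11 L = 13.95 g

fructose 46.42 g; malt extract 23.63 g; yeast extract 13.95 g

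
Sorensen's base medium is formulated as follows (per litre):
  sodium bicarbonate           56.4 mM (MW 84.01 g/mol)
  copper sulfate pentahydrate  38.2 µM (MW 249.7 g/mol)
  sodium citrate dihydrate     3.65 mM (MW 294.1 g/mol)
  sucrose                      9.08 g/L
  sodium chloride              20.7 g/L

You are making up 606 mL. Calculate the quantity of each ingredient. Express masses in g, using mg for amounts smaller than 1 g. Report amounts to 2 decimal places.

Scale factor relative to 1 L: 0.606.
sodium bicarbonate: 56.4 mmol/L × 84.01 g/mol × 0.606 L ÷ 1000 = 2.87 g
copper sulfate pentahydrate: 38.2 µmol/L × 249.7 g/mol × 0.606 L ÷ 1000 = 5.78 mg
sodium citrate dihydrate: 3.65 mmol/L × 294.1 mg/mmol × 0.606 L = 650.52 mg
sucrose: 9.08 g/L × 0.606 L = 5.50 g
sodium chloride: 20.7 g/L × 0.606 L = 12.54 g

sodium bicarbonate 2.87 g; copper sulfate pentahydrate 5.78 mg; sodium citrate dihydrate 650.52 mg; sucrose 5.50 g; sodium chloride 12.54 g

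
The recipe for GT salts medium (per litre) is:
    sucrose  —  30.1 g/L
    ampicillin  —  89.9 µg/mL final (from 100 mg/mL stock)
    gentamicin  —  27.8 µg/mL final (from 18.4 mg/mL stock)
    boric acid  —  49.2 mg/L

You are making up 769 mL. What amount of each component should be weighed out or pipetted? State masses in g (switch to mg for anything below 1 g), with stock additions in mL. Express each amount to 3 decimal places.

Target volume = 769 mL = 0.769 L.
sucrose: 30.1 g/L × 0.769 L = 23.147 g
ampicillin: C1V1 = C2V2 → 89.9 µg/mL × 769 mL ÷ 100000 µg/mL = 0.691 mL
gentamicin: C1V1 = C2V2 → 27.8 µg/mL × 769 mL ÷ 18400 µg/mL = 1.162 mL
boric acid: 49.2 mg/L × 0.769 L = 37.835 mg

sucrose 23.147 g; ampicillin 0.691 mL; gentamicin 1.162 mL; boric acid 37.835 mg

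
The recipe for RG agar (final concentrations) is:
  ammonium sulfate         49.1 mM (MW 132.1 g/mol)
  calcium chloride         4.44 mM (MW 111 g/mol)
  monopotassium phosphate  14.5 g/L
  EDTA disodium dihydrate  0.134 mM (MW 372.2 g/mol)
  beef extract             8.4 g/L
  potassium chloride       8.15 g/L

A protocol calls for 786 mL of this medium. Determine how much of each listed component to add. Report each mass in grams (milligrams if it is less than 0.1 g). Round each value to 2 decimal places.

ammonium sulfate 5.10 g; calcium chloride 0.39 g; monopotassium phosphate 11.40 g; EDTA disodium dihydrate 39.20 mg; beef extract 6.60 g; potassium chloride 6.41 g

Target volume = 786 mL = 0.786 L.
ammonium sulfate: 49.1 mmol/L × 132.1 g/mol × 0.786 L ÷ 1000 = 5.10 g
calcium chloride: 4.44 mmol/L × 111 g/mol × 0.786 L ÷ 1000 = 0.39 g
monopotassium phosphate: 14.5 g/L × 0.786 L = 11.40 g
EDTA disodium dihydrate: 0.134 mmol/L × 372.2 mg/mmol × 0.786 L = 39.20 mg
beef extract: 8.4 g/L × 0.786 L = 6.60 g
potassium chloride: 8.15 g/L × 0.786 L = 6.41 g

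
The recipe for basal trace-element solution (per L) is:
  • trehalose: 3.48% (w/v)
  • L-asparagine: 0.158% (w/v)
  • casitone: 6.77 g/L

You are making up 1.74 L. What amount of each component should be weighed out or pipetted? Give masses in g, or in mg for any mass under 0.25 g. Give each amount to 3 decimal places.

Working volume: 1.74 L.
trehalose: 3.48 g per 100 mL × 1740 mL ÷ 100 = 60.552 g
L-asparagine: 0.158% w/v = 1.58 g/L → 1.58 × 1.74 L = 2.749 g
casitone: 6.77 g/L × 1.74 L = 11.780 g

trehalose 60.552 g; L-asparagine 2.749 g; casitone 11.780 g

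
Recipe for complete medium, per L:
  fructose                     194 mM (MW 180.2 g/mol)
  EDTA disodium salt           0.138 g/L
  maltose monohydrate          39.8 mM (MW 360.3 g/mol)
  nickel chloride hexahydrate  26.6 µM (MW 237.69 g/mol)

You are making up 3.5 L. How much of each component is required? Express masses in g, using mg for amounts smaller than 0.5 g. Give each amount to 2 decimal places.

Working volume: 3.5 L.
fructose: 194 mmol/L × 180.2 g/mol × 3.5 L ÷ 1000 = 122.36 g
EDTA disodium salt: 0.138 g/L × 3.5 L = 0.483 g = 483.00 mg
maltose monohydrate: 39.8 mmol/L × 360.3 g/mol × 3.5 L ÷ 1000 = 50.19 g
nickel chloride hexahydrate: 26.6 µmol/L × 237.69 g/mol × 3.5 L ÷ 1000 = 22.13 mg

fructose 122.36 g; EDTA disodium salt 483.00 mg; maltose monohydrate 50.19 g; nickel chloride hexahydrate 22.13 mg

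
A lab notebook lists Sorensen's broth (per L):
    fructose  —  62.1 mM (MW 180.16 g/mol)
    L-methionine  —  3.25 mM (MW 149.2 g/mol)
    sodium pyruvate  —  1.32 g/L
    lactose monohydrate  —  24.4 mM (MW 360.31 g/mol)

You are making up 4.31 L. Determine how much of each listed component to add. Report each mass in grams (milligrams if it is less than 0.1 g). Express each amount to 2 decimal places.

fructose 48.22 g; L-methionine 2.09 g; sodium pyruvate 5.69 g; lactose monohydrate 37.89 g

Scale factor relative to 1 L: 4.31.
fructose: 62.1 mmol/L × 180.16 g/mol × 4.31 L ÷ 1000 = 48.22 g
L-methionine: 3.25 mmol/L × 149.2 g/mol × 4.31 L ÷ 1000 = 2.09 g
sodium pyruvate: 1.32 g/L × 4.31 L = 5.69 g
lactose monohydrate: 24.4 mmol/L × 360.31 g/mol × 4.31 L ÷ 1000 = 37.89 g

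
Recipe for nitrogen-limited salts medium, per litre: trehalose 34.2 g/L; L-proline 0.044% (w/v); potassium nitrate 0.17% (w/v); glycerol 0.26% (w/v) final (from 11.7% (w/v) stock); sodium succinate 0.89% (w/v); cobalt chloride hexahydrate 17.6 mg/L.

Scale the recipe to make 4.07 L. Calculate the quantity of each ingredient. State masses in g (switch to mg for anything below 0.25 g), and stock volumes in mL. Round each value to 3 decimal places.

trehalose 139.194 g; L-proline 1.791 g; potassium nitrate 6.919 g; glycerol 90.444 mL; sodium succinate 36.223 g; cobalt chloride hexahydrate 71.632 mg

Working volume: 4.07 L.
trehalose: 34.2 g/L × 4.07 L = 139.194 g
L-proline: 0.044% w/v = 0.44 g/L → 0.44 × 4.07 L = 1.791 g
potassium nitrate: 0.17% w/v = 1.7 g/L → 1.7 × 4.07 L = 6.919 g
glycerol: C1V1 = C2V2 → 0.26% ÷ 11.7% × 4070 mL = 90.444 mL
sodium succinate: 0.89 g per 100 mL × 4070 mL ÷ 100 = 36.223 g
cobalt chloride hexahydrate: 17.6 mg/L × 4.07 L = 71.632 mg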